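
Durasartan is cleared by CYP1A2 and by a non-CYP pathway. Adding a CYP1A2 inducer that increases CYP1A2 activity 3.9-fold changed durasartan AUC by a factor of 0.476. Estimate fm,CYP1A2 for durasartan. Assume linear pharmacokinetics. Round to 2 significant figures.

Call the CYP1A2 fraction fm. After the interaction, CL_new/CL_old = fm × 3.9 + (1 − fm).
AUC ratio = 1 / (new CL fraction), so new CL fraction = 1 / 0.476 = 2.101.
fm × 3.9 + 1 − fm = 2.101  ⇒  fm × (3.9 − 1) = 1.101  ⇒  fm = 0.38.

0.38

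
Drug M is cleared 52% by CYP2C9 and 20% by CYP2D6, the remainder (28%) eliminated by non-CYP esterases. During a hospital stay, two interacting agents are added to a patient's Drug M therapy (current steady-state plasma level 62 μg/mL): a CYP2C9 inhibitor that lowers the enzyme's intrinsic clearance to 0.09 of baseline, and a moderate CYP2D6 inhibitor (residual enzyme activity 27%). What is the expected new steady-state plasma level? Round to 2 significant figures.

CYP2C9: 0.52 × 0.09 = 0.0468
CYP2D6: 0.2 × 0.27 = 0.054
Other: 0.28 (unchanged)
CL_new/CL_old = 0.0468 + 0.054 + 0.28 = 0.3808.
Steady-state plasma level ∝ 1/CL: new value = 62 / 0.3808 = 1.6 × 10² μg/mL.

1.6 × 10² μg/mL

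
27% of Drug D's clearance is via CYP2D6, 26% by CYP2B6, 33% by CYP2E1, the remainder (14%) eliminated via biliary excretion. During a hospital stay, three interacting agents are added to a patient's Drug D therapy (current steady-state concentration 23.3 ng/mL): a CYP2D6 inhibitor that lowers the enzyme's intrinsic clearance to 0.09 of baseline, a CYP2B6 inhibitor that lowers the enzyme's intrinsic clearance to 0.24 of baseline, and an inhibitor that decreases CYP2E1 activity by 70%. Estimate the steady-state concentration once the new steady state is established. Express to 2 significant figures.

The CYP2D6 pathway (27% of clearance) drops to 0.09× activity: 0.27 × 0.09 = 0.0243.
The CYP2B6 pathway (26% of clearance) is reduced to 0.24× activity: 0.26 × 0.24 = 0.0624.
The CYP2E1 pathway (33% of clearance) falls to 0.3× activity: 0.33 × 0.3 = 0.099.
The remaining 14% of clearance is unaffected.
CL_new/CL_old = 0.0243 + 0.0624 + 0.099 + 0.14 = 0.3257.
Steady-state concentration ∝ 1/CL: new value = 23.3 / 0.3257 = 72 ng/mL.

72 ng/mL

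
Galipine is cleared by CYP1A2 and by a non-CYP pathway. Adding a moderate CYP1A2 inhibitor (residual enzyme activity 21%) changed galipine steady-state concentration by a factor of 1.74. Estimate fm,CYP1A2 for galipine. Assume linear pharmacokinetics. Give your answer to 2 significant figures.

0.54

CL'/CL = 1 / 1.74 = 0.5747
0.21·fm + (1 − fm) = 0.5747
fm = (0.5747 − 1) / (0.21 − 1) = 0.54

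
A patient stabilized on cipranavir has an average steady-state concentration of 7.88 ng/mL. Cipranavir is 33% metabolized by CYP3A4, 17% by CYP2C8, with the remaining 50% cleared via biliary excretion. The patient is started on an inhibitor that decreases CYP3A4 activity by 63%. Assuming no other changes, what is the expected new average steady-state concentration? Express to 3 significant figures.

CYP3A4: 0.33 × 0.37 = 0.1221
CYP2C8: 0.17 (unchanged)
Other: 0.5 (unchanged)
CL_new/CL_old = 0.1221 + 0.17 + 0.5 = 0.7921.
Average steady-state concentration ∝ 1/CL, so new value = 7.88 / 0.7921 = 9.95 ng/mL.

9.95 ng/mL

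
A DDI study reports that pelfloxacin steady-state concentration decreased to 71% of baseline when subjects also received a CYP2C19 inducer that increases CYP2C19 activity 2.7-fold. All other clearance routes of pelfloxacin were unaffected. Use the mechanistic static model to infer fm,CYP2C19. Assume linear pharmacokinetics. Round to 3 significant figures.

CL'/CL = 1 / 0.710 = 1.408
2.7·fm + (1 − fm) = 1.408
fm = (1.408 − 1) / (2.7 − 1) = 0.240

0.240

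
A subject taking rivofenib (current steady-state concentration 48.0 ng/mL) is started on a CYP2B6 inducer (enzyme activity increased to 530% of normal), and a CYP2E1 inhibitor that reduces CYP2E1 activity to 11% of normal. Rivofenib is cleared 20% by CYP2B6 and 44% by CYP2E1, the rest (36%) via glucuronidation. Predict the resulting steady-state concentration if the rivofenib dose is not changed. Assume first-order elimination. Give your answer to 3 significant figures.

32.7 ng/mL

CYP2B6: 0.2 × 5.3 = 1.06
CYP2E1: 0.44 × 0.11 = 0.0484
Other: 0.36 (unchanged)
Relative clearance = 1.06 + 0.0484 + 0.36 = 1.4684.
Steady-state concentration ∝ 1/CL: new value = 48.0 / 1.4684 = 32.7 ng/mL.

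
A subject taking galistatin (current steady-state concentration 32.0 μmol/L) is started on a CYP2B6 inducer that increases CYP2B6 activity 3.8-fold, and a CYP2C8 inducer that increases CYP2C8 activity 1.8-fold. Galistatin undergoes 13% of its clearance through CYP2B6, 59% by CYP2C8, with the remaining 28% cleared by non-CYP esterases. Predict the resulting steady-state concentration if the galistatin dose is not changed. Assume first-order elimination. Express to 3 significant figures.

17.4 μmol/L

The CYP2B6 pathway (13% of clearance) increases to 3.8× activity: 0.13 × 3.8 = 0.494.
The CYP2C8 pathway (59% of clearance) rises to 1.8× activity: 0.59 × 1.8 = 1.062.
The remaining 28% of clearance is unaffected.
New clearance relative to baseline: 0.494 + 1.062 + 0.28 = 1.836.
Dividing the baseline by the relative clearance: 32.0 / 1.836 = 17.4 μmol/L.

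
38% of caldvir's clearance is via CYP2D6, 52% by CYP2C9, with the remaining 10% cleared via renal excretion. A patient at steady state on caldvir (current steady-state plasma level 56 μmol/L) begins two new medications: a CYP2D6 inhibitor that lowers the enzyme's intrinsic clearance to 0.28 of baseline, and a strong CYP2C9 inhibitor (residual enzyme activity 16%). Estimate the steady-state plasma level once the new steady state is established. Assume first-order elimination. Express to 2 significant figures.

The CYP2D6 pathway (38% of clearance) is reduced to 0.28× activity: 0.38 × 0.28 = 0.1064.
The CYP2C9 pathway (52% of clearance) falls to 0.16× activity: 0.52 × 0.16 = 0.0832.
The remaining 10% of clearance is unaffected.
CL_new/CL_old = 0.1064 + 0.0832 + 0.1 = 0.2896.
New steady-state plasma level = 56 / 0.2896 = 1.9 × 10² μmol/L (concentration scales inversely with clearance).

1.9 × 10² μmol/L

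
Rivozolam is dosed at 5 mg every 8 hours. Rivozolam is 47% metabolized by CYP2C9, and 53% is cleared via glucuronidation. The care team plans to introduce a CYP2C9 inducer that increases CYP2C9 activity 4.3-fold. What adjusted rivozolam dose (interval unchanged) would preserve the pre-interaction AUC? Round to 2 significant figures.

13 mg

The CYP2C9 pathway (47% of clearance) is boosted to 4.3× activity: 0.47 × 4.3 = 2.021.
The remaining 53% of clearance is unaffected.
CL_new/CL_old = 2.021 + 0.53 = 2.551.
To maintain the same steady-state level, dose must scale with clearance: new dose = 5 × 2.551 = 13 mg.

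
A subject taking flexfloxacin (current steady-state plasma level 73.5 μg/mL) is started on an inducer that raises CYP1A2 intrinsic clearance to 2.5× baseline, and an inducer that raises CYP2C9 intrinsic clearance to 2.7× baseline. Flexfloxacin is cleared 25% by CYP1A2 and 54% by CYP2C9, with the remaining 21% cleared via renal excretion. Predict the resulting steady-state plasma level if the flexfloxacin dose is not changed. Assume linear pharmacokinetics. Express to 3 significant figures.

CYP1A2: 0.25 × 2.5 = 0.625
CYP2C9: 0.54 × 2.7 = 1.458
Other: 0.21 (unchanged)
Relative clearance = 0.625 + 1.458 + 0.21 = 2.293.
New steady-state plasma level = 73.5 / 2.293 = 32.1 μg/mL (concentration scales inversely with clearance).

32.1 μg/mL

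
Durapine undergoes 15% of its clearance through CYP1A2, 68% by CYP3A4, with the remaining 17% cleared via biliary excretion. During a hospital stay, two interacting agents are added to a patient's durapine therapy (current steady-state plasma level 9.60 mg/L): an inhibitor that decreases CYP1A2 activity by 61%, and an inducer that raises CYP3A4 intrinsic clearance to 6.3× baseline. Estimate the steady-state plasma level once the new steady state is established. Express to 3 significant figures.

2.13 mg/L

The CYP1A2 pathway (15% of clearance) is reduced to 0.39× activity: 0.15 × 0.39 = 0.0585.
The CYP3A4 pathway (68% of clearance) rises to 6.3× activity: 0.68 × 6.3 = 4.284.
The remaining 17% of clearance is unaffected.
CL_new/CL_old = 0.0585 + 4.284 + 0.17 = 4.5125.
Steady-state plasma level ∝ 1/CL: new value = 9.60 / 4.5125 = 2.13 mg/L.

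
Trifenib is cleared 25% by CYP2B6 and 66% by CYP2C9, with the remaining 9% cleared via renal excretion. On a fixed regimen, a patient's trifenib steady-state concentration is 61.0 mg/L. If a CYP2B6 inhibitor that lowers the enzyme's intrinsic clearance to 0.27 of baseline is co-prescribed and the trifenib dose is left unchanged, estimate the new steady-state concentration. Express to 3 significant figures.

74.6 mg/L

The CYP2B6 pathway (25% of clearance) drops to 0.27× activity: 0.25 × 0.27 = 0.0675.
CYP2C9 (66%) and the residual 9% are unaffected.
CL_new/CL_old = 0.0675 + 0.66 + 0.09 = 0.8175.
New steady-state concentration = baseline ÷ relative clearance = 61.0 / 0.8175 = 74.6 mg/L.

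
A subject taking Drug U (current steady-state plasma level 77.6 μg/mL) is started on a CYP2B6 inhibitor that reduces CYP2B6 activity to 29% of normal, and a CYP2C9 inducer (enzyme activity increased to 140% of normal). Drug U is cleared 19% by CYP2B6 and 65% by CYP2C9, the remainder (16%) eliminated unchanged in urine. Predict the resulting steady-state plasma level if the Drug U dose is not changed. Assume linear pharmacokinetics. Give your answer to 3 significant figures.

The CYP2B6 pathway (19% of clearance) drops to 0.29× activity: 0.19 × 0.29 = 0.0551.
The CYP2C9 pathway (65% of clearance) increases to 1.4× activity: 0.65 × 1.4 = 0.91.
Non-CYP routes (16%) are unchanged.
Relative clearance = 0.0551 + 0.91 + 0.16 = 1.1251.
Steady-state plasma level ∝ 1/CL: new value = 77.6 / 1.1251 = 69.0 μg/mL.

69.0 μg/mL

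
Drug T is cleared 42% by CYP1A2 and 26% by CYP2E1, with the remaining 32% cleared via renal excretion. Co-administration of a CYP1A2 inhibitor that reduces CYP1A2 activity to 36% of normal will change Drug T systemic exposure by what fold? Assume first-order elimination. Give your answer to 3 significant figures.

1.37

The CYP1A2 pathway (42% of clearance) drops to 0.36× activity: 0.42 × 0.36 = 0.1512.
CYP2E1 (26%) and the residual 32% are unaffected.
New clearance relative to baseline: 0.1512 + 0.26 + 0.32 = 0.7312.
Since systemic exposure ∝ 1/CL, the ratio is 1 / 0.7312 = 1.37.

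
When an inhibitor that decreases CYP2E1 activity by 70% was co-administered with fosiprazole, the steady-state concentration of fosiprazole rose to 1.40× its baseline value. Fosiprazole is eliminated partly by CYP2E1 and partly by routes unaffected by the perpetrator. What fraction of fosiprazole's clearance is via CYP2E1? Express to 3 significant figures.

Call the CYP2E1 fraction fm. After the interaction, CL_new/CL_old = fm × 0.3 + (1 − fm).
Steady-state concentration ratio = 1 / (new CL fraction), so new CL fraction = 1 / 1.40 = 0.7143.
fm × 0.3 + 1 − fm = 0.7143  ⇒  fm × (0.3 − 1) = −0.2857  ⇒  fm = 0.408.

0.408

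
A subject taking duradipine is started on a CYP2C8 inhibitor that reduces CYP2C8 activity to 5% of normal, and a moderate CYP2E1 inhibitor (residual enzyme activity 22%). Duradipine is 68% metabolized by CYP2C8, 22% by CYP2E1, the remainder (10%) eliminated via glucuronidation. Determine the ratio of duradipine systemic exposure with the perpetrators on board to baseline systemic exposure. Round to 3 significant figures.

CYP2C8: 0.68 × 0.05 = 0.034
CYP2E1: 0.22 × 0.22 = 0.0484
Other: 0.1 (unchanged)
New clearance relative to baseline: 0.034 + 0.0484 + 0.1 = 0.1824.
Systemic exposure ∝ 1/CL: fold-change = 1 / 0.1824 = 5.48.

5.48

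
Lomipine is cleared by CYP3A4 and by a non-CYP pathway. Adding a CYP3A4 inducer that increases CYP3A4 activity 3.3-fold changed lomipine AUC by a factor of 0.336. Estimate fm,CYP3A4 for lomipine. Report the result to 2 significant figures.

CL'/CL = 1 / 0.336 = 2.976
3.3·fm + (1 − fm) = 2.976
fm = (2.976 − 1) / (3.3 − 1) = 0.86

0.86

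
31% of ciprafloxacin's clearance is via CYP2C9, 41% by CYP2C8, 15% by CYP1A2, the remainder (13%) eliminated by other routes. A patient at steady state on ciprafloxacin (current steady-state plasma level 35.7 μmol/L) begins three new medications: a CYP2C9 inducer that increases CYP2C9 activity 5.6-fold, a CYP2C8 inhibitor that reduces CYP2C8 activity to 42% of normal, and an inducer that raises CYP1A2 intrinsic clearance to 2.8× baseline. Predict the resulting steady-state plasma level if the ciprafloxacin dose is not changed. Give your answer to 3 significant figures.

14.5 μmol/L

CYP2C9: 0.31 × 5.6 = 1.736
CYP2C8: 0.41 × 0.42 = 0.1722
CYP1A2: 0.15 × 2.8 = 0.42
Other: 0.13 (unchanged)
New clearance relative to baseline: 1.736 + 0.1722 + 0.42 + 0.13 = 2.4582.
Dividing the baseline by the relative clearance: 35.7 / 2.4582 = 14.5 μmol/L.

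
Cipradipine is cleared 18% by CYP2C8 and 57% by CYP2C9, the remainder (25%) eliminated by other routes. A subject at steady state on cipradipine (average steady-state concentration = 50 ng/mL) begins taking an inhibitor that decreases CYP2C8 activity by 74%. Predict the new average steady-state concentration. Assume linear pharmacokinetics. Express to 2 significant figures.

CYP2C8: 0.18 × 0.26 = 0.0468
CYP2C9: 0.57 (unchanged)
Other: 0.25 (unchanged)
Relative clearance = 0.0468 + 0.57 + 0.25 = 0.8668.
Average steady-state concentration ∝ 1/CL, so new value = 50 / 0.8668 = 58 ng/mL.

58 ng/mL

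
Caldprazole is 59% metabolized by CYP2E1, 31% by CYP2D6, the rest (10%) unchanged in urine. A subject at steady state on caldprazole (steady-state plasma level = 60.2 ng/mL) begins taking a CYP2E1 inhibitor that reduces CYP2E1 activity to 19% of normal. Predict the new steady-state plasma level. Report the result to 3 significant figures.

CYP2E1: 0.59 × 0.19 = 0.1121
CYP2D6: 0.31 (unchanged)
Other: 0.1 (unchanged)
Relative clearance = 0.1121 + 0.31 + 0.1 = 0.5221.
New steady-state plasma level = baseline ÷ relative clearance = 60.2 / 0.5221 = 115 ng/mL.

115 ng/mL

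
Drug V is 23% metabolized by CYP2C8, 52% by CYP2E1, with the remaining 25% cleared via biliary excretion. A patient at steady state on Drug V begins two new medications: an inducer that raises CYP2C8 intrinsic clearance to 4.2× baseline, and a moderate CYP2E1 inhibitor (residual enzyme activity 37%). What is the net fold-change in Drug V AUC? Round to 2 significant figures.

0.71

CYP2C8: 0.23 × 4.2 = 0.966
CYP2E1: 0.52 × 0.37 = 0.1924
Other: 0.25 (unchanged)
Relative clearance = 0.966 + 0.1924 + 0.25 = 1.4084.
Because AUC varies inversely with clearance, the combined effect is 1 / 1.4084 = 0.71.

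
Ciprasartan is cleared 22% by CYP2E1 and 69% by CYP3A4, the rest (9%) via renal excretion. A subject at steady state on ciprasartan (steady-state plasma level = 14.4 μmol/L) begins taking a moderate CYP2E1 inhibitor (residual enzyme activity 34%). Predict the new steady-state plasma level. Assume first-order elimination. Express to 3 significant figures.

16.8 μmol/L

CYP2E1: 0.22 × 0.34 = 0.0748
CYP3A4: 0.69 (unchanged)
Other: 0.09 (unchanged)
New clearance relative to baseline: 0.0748 + 0.69 + 0.09 = 0.8548.
New steady-state plasma level = baseline ÷ relative clearance = 14.4 / 0.8548 = 16.8 μmol/L.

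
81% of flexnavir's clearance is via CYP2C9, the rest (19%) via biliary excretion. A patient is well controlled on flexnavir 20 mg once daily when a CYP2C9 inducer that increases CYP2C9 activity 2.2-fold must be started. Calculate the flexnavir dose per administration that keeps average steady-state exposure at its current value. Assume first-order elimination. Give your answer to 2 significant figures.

39 mg

The CYP2C9 pathway (81% of clearance) increases to 2.2× activity: 0.81 × 2.2 = 1.782.
The remaining 19% of clearance is unaffected.
New clearance relative to baseline: 1.782 + 0.19 = 1.972.
To maintain the same steady-state level, dose must scale with clearance: new dose = 20 × 1.972 = 39 mg.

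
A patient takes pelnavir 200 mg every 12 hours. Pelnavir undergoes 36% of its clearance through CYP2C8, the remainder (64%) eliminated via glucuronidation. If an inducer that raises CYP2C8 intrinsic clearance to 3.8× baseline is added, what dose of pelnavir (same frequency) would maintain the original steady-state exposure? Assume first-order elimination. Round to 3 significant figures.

The CYP2C8 pathway (36% of clearance) is boosted to 3.8× activity: 0.36 × 3.8 = 1.368.
The remaining 64% of clearance is unaffected.
Relative clearance = 1.368 + 0.64 = 2.008.
Css,avg = (dose rate)/CL, so holding Css fixed requires dose ∝ CL: 200 × 2.008 = 402 mg.

402 mg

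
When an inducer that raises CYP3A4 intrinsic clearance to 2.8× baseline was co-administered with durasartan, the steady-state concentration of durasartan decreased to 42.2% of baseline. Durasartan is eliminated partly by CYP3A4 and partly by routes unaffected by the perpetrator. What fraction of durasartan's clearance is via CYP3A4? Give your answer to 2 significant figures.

Let x = fm,CYP3A4. Because steady-state concentration ∝ 1/CL, relative clearance rose to 1/0.422 = 2.37.
Only the CYP3A4 route changed, so 2.37 = x·2.8 + (1 − x), giving x = 0.76.

0.76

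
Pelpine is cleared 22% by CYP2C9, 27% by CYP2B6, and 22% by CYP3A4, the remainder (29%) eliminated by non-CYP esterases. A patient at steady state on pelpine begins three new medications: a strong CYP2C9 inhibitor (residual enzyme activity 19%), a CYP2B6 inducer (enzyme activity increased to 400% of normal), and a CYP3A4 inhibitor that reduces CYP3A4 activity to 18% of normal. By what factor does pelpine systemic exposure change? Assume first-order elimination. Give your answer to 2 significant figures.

The CYP2C9 pathway (22% of clearance) is reduced to 0.19× activity: 0.22 × 0.19 = 0.0418.
The CYP2B6 pathway (27% of clearance) increases to 4× activity: 0.27 × 4 = 1.08.
The CYP3A4 pathway (22% of clearance) is reduced to 0.18× activity: 0.22 × 0.18 = 0.0396.
Non-CYP routes (29%) are unchanged.
Relative clearance = 0.0418 + 1.08 + 0.0396 + 0.29 = 1.4514.
Net systemic exposure ratio = 1 / 1.4514 = 0.69.

0.69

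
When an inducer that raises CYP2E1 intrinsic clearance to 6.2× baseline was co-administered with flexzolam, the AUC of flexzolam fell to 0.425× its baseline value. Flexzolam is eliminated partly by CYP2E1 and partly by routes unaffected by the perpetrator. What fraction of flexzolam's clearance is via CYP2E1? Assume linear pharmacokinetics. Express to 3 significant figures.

0.260

Let x = fm,CYP2E1. Because AUC ∝ 1/CL, relative clearance rose to 1/0.425 = 2.353.
Setting x·6.2 + (1 − x) = 2.353 and solving: x = (2.353 − 1)/(6.2 − 1) = 0.260.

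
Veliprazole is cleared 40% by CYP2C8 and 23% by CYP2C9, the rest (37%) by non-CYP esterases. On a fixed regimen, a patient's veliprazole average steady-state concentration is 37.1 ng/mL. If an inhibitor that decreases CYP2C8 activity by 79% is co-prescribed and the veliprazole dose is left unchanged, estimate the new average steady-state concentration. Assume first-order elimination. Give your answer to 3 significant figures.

CYP2C8: 0.4 × 0.21 = 0.084
CYP2C9: 0.23 (unchanged)
Other: 0.37 (unchanged)
CL_new/CL_old = 0.084 + 0.23 + 0.37 = 0.684.
With dosing unchanged, average steady-state concentration scales as 1/CL: 37.1 / 0.684 = 54.2 ng/mL.

54.2 ng/mL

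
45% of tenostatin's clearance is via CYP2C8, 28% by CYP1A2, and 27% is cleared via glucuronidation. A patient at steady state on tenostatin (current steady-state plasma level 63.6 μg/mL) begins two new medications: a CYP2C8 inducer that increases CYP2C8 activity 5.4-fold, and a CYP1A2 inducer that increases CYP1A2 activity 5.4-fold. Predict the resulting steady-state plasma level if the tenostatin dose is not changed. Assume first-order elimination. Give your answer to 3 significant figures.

The CYP2C8 pathway (45% of clearance) rises to 5.4× activity: 0.45 × 5.4 = 2.43.
The CYP1A2 pathway (28% of clearance) rises to 5.4× activity: 0.28 × 5.4 = 1.512.
The remaining 27% of clearance is unaffected.
CL_new/CL_old = 2.43 + 1.512 + 0.27 = 4.212.
New steady-state plasma level = 63.6 / 4.212 = 15.1 μg/mL (concentration scales inversely with clearance).

15.1 μg/mL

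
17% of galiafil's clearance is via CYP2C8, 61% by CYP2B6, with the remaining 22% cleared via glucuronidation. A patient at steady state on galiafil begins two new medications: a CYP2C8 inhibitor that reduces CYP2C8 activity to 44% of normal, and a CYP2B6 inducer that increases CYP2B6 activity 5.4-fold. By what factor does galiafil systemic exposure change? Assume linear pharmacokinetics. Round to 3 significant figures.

The CYP2C8 pathway (17% of clearance) is reduced to 0.44× activity: 0.17 × 0.44 = 0.0748.
The CYP2B6 pathway (61% of clearance) increases to 5.4× activity: 0.61 × 5.4 = 3.294.
The remaining 22% of clearance is unaffected.
New clearance relative to baseline: 0.0748 + 3.294 + 0.22 = 3.5888.
Net systemic exposure ratio = 1 / 3.5888 = 0.279.

0.279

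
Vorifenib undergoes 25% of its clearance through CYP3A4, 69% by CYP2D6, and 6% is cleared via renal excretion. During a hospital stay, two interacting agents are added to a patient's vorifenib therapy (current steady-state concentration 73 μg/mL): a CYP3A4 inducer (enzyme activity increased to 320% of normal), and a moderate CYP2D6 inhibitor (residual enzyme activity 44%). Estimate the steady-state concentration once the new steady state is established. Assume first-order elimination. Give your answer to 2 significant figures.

The CYP3A4 pathway (25% of clearance) increases to 3.2× activity: 0.25 × 3.2 = 0.8.
The CYP2D6 pathway (69% of clearance) is reduced to 0.44× activity: 0.69 × 0.44 = 0.3036.
Non-CYP routes (6%) are unchanged.
New clearance relative to baseline: 0.8 + 0.3036 + 0.06 = 1.1636.
Steady-state concentration ∝ 1/CL: new value = 73 / 1.1636 = 63 μg/mL.

63 μg/mL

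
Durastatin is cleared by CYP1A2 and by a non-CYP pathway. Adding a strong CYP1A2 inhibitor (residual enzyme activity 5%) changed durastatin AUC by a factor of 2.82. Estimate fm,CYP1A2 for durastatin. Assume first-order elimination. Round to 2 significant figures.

Write x for the fraction cleared via CYP1A2. The observed AUC change means clearance fell to 1/2.82 = 0.3546 of baseline.
Only the CYP1A2 route changed, so 0.3546 = x·0.05 + (1 − x), giving x = 0.68.

0.68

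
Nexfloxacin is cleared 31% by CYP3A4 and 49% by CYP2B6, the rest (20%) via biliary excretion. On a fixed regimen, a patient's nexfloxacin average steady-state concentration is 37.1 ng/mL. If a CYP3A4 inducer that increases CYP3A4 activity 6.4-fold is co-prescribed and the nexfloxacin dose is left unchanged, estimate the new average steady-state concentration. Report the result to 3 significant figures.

The CYP3A4 pathway (31% of clearance) is boosted to 6.4× activity: 0.31 × 6.4 = 1.984.
CYP2B6 (49%) and the residual 20% are unaffected.
Relative clearance = 1.984 + 0.49 + 0.2 = 2.674.
Average steady-state concentration ∝ 1/CL, so new value = 37.1 / 2.674 = 13.9 ng/mL.

13.9 ng/mL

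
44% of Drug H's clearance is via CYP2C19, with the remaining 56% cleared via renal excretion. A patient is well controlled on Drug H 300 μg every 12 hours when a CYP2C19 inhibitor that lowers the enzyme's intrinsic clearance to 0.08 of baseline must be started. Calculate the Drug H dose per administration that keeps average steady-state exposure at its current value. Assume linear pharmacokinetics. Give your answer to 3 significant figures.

179 μg

CYP2C19: 0.44 × 0.08 = 0.0352
Other: 0.56 (unchanged)
Relative clearance = 0.0352 + 0.56 = 0.5952.
Css,avg = (dose rate)/CL, so holding Css fixed requires dose ∝ CL: 300 × 0.5952 = 179 μg.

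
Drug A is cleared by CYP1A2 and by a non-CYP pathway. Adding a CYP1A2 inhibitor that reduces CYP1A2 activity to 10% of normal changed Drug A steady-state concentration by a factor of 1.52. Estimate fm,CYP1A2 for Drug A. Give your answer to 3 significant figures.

Call the CYP1A2 fraction fm. After the interaction, CL_new/CL_old = fm × 0.1 + (1 − fm).
Steady-state concentration ratio = 1 / (new CL fraction), so new CL fraction = 1 / 1.52 = 0.6579.
fm × 0.1 + 1 − fm = 0.6579  ⇒  fm × (0.1 − 1) = −0.3421  ⇒  fm = 0.380.

0.380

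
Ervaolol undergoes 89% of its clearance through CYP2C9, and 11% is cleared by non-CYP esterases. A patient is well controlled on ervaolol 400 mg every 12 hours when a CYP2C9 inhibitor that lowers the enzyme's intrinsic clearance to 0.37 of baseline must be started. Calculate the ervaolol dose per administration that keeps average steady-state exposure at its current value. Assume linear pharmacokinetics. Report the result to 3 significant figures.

176 mg

The CYP2C9 pathway (89% of clearance) drops to 0.37× activity: 0.89 × 0.37 = 0.3293.
The remaining 11% of clearance is unaffected.
CL_new/CL_old = 0.3293 + 0.11 = 0.4393.
To maintain the same steady-state level, dose must scale with clearance: new dose = 400 × 0.4393 = 176 mg.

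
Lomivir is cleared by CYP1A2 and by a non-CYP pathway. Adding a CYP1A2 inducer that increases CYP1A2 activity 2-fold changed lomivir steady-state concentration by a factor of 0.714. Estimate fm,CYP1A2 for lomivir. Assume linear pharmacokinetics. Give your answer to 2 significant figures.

0.40

CL'/CL = 1 / 0.714 = 1.401
2·fm + (1 − fm) = 1.401
fm = (1.401 − 1) / (2 − 1) = 0.40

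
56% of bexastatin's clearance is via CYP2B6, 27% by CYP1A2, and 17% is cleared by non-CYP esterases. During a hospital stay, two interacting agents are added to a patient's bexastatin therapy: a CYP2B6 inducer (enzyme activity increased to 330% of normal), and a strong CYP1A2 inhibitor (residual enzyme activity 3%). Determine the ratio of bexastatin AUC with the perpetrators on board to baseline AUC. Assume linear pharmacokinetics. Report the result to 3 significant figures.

The CYP2B6 pathway (56% of clearance) rises to 3.3× activity: 0.56 × 3.3 = 1.848.
The CYP1A2 pathway (27% of clearance) falls to 0.03× activity: 0.27 × 0.03 = 0.0081.
The remaining 17% of clearance is unaffected.
CL_new/CL_old = 1.848 + 0.0081 + 0.17 = 2.0261.
Net AUC ratio = 1 / 2.0261 = 0.494.

0.494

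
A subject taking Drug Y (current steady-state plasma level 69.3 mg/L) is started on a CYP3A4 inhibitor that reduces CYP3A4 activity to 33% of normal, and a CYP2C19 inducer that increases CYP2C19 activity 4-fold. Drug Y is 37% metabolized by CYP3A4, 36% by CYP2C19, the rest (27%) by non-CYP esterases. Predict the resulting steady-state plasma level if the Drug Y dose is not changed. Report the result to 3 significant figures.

CYP3A4: 0.37 × 0.33 = 0.1221
CYP2C19: 0.36 × 4 = 1.44
Other: 0.27 (unchanged)
Relative clearance = 0.1221 + 1.44 + 0.27 = 1.8321.
Dividing the baseline by the relative clearance: 69.3 / 1.8321 = 37.8 mg/L.

37.8 mg/L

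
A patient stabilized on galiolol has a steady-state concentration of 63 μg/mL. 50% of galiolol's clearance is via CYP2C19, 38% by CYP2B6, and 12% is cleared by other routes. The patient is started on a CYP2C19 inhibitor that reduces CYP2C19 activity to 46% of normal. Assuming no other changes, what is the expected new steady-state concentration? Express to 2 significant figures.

86 μg/mL

CYP2C19: 0.5 × 0.46 = 0.23
CYP2B6: 0.38 (unchanged)
Other: 0.12 (unchanged)
CL_new/CL_old = 0.23 + 0.38 + 0.12 = 0.73.
Steady-state concentration ∝ 1/CL, so new value = 63 / 0.73 = 86 μg/mL.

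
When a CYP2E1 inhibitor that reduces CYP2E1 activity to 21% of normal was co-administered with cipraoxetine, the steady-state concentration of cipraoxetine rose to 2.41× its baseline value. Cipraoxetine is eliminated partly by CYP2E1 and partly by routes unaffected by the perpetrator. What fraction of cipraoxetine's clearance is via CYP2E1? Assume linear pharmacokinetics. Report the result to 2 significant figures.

0.74

CL'/CL = 1 / 2.41 = 0.4149
0.21·fm + (1 − fm) = 0.4149
fm = (0.4149 − 1) / (0.21 − 1) = 0.74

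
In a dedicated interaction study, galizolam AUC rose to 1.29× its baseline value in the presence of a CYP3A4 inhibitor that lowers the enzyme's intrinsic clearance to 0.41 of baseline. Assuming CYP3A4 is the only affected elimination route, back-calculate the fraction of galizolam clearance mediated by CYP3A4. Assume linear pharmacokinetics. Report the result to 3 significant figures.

CL'/CL = 1 / 1.29 = 0.7752
0.41·fm + (1 − fm) = 0.7752
fm = (0.7752 − 1) / (0.41 − 1) = 0.381

0.381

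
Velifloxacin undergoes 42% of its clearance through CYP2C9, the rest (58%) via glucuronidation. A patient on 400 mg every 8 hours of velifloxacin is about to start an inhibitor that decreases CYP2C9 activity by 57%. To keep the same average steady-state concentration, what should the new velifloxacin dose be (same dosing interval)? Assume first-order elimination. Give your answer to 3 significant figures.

304 mg

CYP2C9: 0.42 × 0.43 = 0.1806
Other: 0.58 (unchanged)
Relative clearance = 0.1806 + 0.58 = 0.7606.
To maintain the same steady-state level, dose must scale with clearance: new dose = 400 × 0.7606 = 304 mg.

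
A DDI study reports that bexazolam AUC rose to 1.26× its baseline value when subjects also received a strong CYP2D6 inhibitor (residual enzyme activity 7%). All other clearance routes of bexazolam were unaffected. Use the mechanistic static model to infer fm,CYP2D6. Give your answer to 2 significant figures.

Let x = fm,CYP2D6. Because AUC ∝ 1/CL, relative clearance fell to 1/1.26 = 0.7937.
Only the CYP2D6 route changed, so 0.7937 = x·0.07 + (1 − x), giving x = 0.22.

0.22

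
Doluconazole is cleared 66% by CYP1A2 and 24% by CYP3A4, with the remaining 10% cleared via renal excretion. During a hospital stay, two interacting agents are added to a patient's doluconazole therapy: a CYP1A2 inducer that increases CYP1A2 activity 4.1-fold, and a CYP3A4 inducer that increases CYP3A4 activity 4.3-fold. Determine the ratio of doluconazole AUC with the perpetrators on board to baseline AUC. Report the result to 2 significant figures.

0.26

The CYP1A2 pathway (66% of clearance) is boosted to 4.1× activity: 0.66 × 4.1 = 2.706.
The CYP3A4 pathway (24% of clearance) increases to 4.3× activity: 0.24 × 4.3 = 1.032.
Non-CYP routes (10%) are unchanged.
Relative clearance = 2.706 + 1.032 + 0.1 = 3.838.
AUC ∝ 1/CL: fold-change = 1 / 3.838 = 0.26.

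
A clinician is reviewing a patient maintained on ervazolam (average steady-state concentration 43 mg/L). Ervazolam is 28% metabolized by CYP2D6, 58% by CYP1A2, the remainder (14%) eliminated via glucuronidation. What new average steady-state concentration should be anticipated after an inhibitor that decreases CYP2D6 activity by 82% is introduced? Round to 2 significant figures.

56 mg/L

The CYP2D6 pathway (28% of clearance) drops to 0.18× activity: 0.28 × 0.18 = 0.0504.
CYP1A2 (58%) and the residual 14% are unaffected.
New clearance relative to baseline: 0.0504 + 0.58 + 0.14 = 0.7704.
Average steady-state concentration ∝ 1/CL, so new value = 43 / 0.7704 = 56 mg/L.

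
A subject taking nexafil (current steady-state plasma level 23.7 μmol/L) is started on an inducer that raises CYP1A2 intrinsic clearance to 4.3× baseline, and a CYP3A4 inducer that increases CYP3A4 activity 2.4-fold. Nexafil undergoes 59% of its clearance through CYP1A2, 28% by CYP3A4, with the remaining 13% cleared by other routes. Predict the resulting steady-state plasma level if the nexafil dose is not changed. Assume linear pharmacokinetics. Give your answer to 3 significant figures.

The CYP1A2 pathway (59% of clearance) increases to 4.3× activity: 0.59 × 4.3 = 2.537.
The CYP3A4 pathway (28% of clearance) increases to 2.4× activity: 0.28 × 2.4 = 0.672.
Non-CYP routes (13%) are unchanged.
CL_new/CL_old = 2.537 + 0.672 + 0.13 = 3.339.
New steady-state plasma level = 23.7 / 3.339 = 7.10 μmol/L (concentration scales inversely with clearance).

7.10 μmol/L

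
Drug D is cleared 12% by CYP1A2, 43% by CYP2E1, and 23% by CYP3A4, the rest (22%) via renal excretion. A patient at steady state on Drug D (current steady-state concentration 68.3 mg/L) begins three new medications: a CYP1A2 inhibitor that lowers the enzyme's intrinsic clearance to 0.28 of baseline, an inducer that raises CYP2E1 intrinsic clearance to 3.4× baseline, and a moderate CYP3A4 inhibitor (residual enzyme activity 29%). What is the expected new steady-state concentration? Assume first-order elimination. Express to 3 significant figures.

CYP1A2: 0.12 × 0.28 = 0.0336
CYP2E1: 0.43 × 3.4 = 1.462
CYP3A4: 0.23 × 0.29 = 0.0667
Other: 0.22 (unchanged)
CL_new/CL_old = 0.0336 + 1.462 + 0.0667 + 0.22 = 1.7823.
Steady-state concentration ∝ 1/CL: new value = 68.3 / 1.7823 = 38.3 mg/L.

38.3 mg/L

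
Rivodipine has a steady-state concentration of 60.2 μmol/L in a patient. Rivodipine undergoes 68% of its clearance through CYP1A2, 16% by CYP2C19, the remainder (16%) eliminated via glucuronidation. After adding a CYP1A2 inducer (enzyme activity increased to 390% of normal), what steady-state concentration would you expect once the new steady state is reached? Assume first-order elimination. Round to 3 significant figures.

The CYP1A2 pathway (68% of clearance) is boosted to 3.9× activity: 0.68 × 3.9 = 2.652.
CYP2C19 (16%) and the residual 16% are unaffected.
New clearance relative to baseline: 2.652 + 0.16 + 0.16 = 2.972.
Steady-state concentration ∝ 1/CL, so new value = 60.2 / 2.972 = 20.3 μmol/L.

20.3 μmol/L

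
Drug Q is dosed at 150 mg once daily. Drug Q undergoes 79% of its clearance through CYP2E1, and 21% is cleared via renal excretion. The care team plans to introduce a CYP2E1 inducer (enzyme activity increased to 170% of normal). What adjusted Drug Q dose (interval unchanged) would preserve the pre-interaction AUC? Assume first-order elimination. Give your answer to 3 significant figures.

233 mg

The CYP2E1 pathway (79% of clearance) is boosted to 1.7× activity: 0.79 × 1.7 = 1.343.
Non-CYP routes (21%) are unchanged.
New clearance relative to baseline: 1.343 + 0.21 = 1.553.
To maintain the same steady-state level, dose must scale with clearance: new dose = 150 × 1.553 = 233 mg.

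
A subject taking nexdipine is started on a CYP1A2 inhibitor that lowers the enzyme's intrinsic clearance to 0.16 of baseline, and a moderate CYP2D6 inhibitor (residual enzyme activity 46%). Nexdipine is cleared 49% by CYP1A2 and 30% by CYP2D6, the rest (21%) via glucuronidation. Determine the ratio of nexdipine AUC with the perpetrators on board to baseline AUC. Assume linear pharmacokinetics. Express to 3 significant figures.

2.35

The CYP1A2 pathway (49% of clearance) falls to 0.16× activity: 0.49 × 0.16 = 0.0784.
The CYP2D6 pathway (30% of clearance) falls to 0.46× activity: 0.3 × 0.46 = 0.138.
The remaining 21% of clearance is unaffected.
New clearance relative to baseline: 0.0784 + 0.138 + 0.21 = 0.4264.
Net AUC ratio = 1 / 0.4264 = 2.35.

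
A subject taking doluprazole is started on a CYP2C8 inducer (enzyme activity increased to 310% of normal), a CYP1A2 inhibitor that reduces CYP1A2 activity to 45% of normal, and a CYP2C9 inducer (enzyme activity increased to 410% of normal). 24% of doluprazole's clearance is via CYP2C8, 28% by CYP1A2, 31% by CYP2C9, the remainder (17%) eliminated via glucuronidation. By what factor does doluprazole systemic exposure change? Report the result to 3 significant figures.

0.433

CYP2C8: 0.24 × 3.1 = 0.744
CYP1A2: 0.28 × 0.45 = 0.126
CYP2C9: 0.31 × 4.1 = 1.271
Other: 0.17 (unchanged)
Relative clearance = 0.744 + 0.126 + 1.271 + 0.17 = 2.311.
Net systemic exposure ratio = 1 / 2.311 = 0.433.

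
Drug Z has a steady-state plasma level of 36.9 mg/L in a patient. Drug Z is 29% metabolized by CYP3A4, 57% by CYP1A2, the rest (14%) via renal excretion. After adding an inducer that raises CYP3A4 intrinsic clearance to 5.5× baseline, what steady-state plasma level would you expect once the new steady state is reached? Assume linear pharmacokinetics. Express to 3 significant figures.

CYP3A4: 0.29 × 5.5 = 1.595
CYP1A2: 0.57 (unchanged)
Other: 0.14 (unchanged)
Relative clearance = 1.595 + 0.57 + 0.14 = 2.305.
New steady-state plasma level = baseline ÷ relative clearance = 36.9 / 2.305 = 16.0 mg/L.

16.0 mg/L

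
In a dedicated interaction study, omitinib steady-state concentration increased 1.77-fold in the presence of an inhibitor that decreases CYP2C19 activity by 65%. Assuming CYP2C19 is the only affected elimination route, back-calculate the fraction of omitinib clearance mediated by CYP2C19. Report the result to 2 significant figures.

CL'/CL = 1 / 1.77 = 0.565
0.35·fm + (1 − fm) = 0.565
fm = (0.565 − 1) / (0.35 − 1) = 0.67

0.67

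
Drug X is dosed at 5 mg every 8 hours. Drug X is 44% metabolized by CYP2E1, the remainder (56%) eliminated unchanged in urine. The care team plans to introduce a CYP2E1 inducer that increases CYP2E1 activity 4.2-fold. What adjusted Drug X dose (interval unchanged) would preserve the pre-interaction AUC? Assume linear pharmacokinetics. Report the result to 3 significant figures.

The CYP2E1 pathway (44% of clearance) is boosted to 4.2× activity: 0.44 × 4.2 = 1.848.
The remaining 56% of clearance is unaffected.
New clearance relative to baseline: 1.848 + 0.56 = 2.408.
To maintain the same steady-state level, dose must scale with clearance: new dose = 5 × 2.408 = 12.0 mg.

12.0 mg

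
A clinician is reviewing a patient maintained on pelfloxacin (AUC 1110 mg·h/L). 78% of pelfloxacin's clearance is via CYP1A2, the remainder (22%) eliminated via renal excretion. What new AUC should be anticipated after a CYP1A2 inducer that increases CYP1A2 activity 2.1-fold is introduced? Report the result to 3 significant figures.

597 mg·h/L

The CYP1A2 pathway (78% of clearance) rises to 2.1× activity: 0.78 × 2.1 = 1.638.
The remaining 22% of clearance is unaffected.
CL_new/CL_old = 1.638 + 0.22 = 1.858.
With dosing unchanged, AUC scales as 1/CL: 1110 / 1.858 = 597 mg·h/L.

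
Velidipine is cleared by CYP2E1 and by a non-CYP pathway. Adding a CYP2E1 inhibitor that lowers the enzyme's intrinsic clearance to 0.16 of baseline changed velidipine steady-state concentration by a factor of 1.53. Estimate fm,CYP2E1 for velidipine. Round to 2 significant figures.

0.41

Write x for the fraction cleared via CYP2E1. The observed steady-state concentration change means clearance fell to 1/1.53 = 0.6536 of baseline.
Setting x·0.16 + (1 − x) = 0.6536 and solving: x = (0.6536 − 1)/(0.16 − 1) = 0.41.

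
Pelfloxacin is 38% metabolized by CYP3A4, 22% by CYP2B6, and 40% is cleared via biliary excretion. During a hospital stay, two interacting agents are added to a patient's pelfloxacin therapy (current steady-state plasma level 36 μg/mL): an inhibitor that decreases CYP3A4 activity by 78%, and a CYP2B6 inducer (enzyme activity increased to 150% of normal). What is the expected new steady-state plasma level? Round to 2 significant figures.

44 μg/mL

The CYP3A4 pathway (38% of clearance) falls to 0.22× activity: 0.38 × 0.22 = 0.0836.
The CYP2B6 pathway (22% of clearance) rises to 1.5× activity: 0.22 × 1.5 = 0.33.
Non-CYP routes (40%) are unchanged.
New clearance relative to baseline: 0.0836 + 0.33 + 0.4 = 0.8136.
Dividing the baseline by the relative clearance: 36 / 0.8136 = 44 μg/mL.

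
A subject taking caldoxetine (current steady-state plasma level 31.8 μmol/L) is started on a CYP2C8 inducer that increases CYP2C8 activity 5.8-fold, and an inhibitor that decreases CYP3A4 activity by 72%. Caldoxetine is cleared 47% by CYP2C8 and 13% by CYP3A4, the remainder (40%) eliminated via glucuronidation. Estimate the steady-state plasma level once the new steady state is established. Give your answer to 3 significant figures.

10.1 μmol/L

CYP2C8: 0.47 × 5.8 = 2.726
CYP3A4: 0.13 × 0.28 = 0.0364
Other: 0.4 (unchanged)
New clearance relative to baseline: 2.726 + 0.0364 + 0.4 = 3.1624.
Steady-state plasma level ∝ 1/CL: new value = 31.8 / 3.1624 = 10.1 μmol/L.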